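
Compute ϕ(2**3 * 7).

24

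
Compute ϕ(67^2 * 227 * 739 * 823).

φ(67^2) = 67^1·(67−1) = 67·66 = 4422.
φ(227) = 227 − 1 = 226.
φ(739) = 739 − 1 = 738.
φ(823) = 823 − 1 = 822.
Multiply: 4422 · 226 · 738 · 822 = 606255032592.

606255032592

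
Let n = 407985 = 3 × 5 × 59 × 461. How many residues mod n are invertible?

φ(3) = 3 − 1 = 2.
φ(5) = 5 − 1 = 4.
φ(59) = 59 − 1 = 58.
φ(461) = 461 − 1 = 460.
φ(407985) = 2 × 4 × 58 × 460 = 213440.

213440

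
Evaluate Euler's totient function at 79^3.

φ(493039) = 493039 · (1 − 1/79)
       = 493039 · 78/79 = 486798.

486798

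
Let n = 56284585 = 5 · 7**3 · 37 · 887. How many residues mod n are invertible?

37509696

φ(5) = 5 − 1 = 4.
φ(7^3) = 7^2·(7−1) = 49·6 = 294.
φ(37) = 37 − 1 = 36.
φ(887) = 887 − 1 = 886.
Multiply: 4 · 294 · 36 · 886 = 37509696.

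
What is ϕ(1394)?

640

1394 = 2 · 17 · 41.
φ(1394) = 1394 · (1 − 1/2) · (1 − 1/17) · (1 − 1/41)
       = 1394 · 640/1394 = 640.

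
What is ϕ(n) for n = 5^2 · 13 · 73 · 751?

12960000

φ(17817475) = 17817475 · (1 − 1/5) · (1 − 1/13) · (1 − 1/73) · (1 − 1/751)
       = 17817475 · 2592000/3563495 = 12960000.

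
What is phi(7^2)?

42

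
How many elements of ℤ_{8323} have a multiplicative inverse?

6720

First factor: 8323 = 7 · 29 · 41.
φ(7) = 7 − 1 = 6.
φ(29) = 29 − 1 = 28.
φ(41) = 41 − 1 = 40.
φ(8323) = 6 × 28 × 40 = 6720.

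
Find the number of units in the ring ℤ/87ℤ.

87 = 3 × 29.
φ(3) = 3 − 1 = 2.
φ(29) = 29 − 1 = 28.
Multiply: 2 · 28 = 56.

56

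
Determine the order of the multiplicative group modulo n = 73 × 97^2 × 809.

φ(555667313) = 555667313 · (1 − 1/73) · (1 − 1/97) · (1 − 1/809)
       = 555667313 · 5584896/5728529 = 541734912.

541734912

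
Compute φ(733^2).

536556

φ(537289) = 537289 · (1 − 1/733)
       = 537289 · 732/733 = 536556.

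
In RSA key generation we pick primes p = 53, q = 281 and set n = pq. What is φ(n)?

14560

For distinct primes, φ(pq) = (p−1)(q−1) = 52 × 280 = 14560.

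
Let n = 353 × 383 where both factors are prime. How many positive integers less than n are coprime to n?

134464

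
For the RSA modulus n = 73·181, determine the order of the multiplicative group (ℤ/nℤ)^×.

For distinct primes, φ(pq) = (p−1)(q−1) = 72 × 180 = 12960.

12960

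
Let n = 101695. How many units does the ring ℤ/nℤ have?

72240

Prime factorization: 101695 = 5 · 11 · 43**2.
φ(101695) = 101695 · (1 − 1/5) · (1 − 1/11) · (1 − 1/43)
       = 101695 · 1680/2365 = 72240.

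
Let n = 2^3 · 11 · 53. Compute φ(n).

φ(2^3) = 2^3 − 2^2 = 8 − 4 = 4.
φ(11) = 11 − 1 = 10.
φ(53) = 53 − 1 = 52.
φ(4664) = 4 × 10 × 52 = 2080.

2080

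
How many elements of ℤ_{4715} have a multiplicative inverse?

3520

Prime factorization: 4715 = 5 * 23 * 41.
φ(4715) = 4715 · (1 − 1/5) · (1 − 1/23) · (1 − 1/41)
       = 4715 · 3520/4715 = 3520.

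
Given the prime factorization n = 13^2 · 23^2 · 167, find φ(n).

φ(14929967) = 14929967 · (1 − 1/13) · (1 − 1/23) · (1 − 1/167)
       = 14929967 · 43824/49933 = 13103376.

13103376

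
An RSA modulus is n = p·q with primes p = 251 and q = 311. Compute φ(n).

For distinct primes, φ(pq) = (p−1)(q−1) = 250 × 310 = 77500.

77500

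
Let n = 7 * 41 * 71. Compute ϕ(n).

16800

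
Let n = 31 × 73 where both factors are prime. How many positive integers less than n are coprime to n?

φ(n) = (p − 1)(q − 1) = (31−1)(73−1) = 30·72 = 2160.

2160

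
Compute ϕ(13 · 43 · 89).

44352

φ(13) = 13 − 1 = 12.
φ(43) = 43 − 1 = 42.
φ(89) = 89 − 1 = 88.
Since φ is multiplicative, φ(49751) = 12 · 42 · 88 = 44352.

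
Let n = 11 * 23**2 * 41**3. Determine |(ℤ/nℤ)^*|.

φ(11) = 11 − 1 = 10.
φ(23^2) = 23^1·(23−1) = 23·22 = 506.
φ(41^3) = 41^2·(41−1) = 1681·40 = 67240.
Multiply: 10 · 506 · 67240 = 340234400.

340234400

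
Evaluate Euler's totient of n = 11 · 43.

420

φ(11) = 11 − 1 = 10.
φ(43) = 43 − 1 = 42.
Multiply: 10 · 42 = 420.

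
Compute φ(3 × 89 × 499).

φ(133233) = 133233 · (1 − 1/3) · (1 − 1/89) · (1 − 1/499)
       = 133233 · 87648/133233 = 87648.

87648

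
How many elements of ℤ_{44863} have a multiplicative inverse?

First factor: 44863 = 7 × 13 × 17 × 29.
φ(7) = 7 − 1 = 6.
φ(13) = 13 − 1 = 12.
φ(17) = 17 − 1 = 16.
φ(29) = 29 − 1 = 28.
φ(44863) = 6 × 12 × 16 × 28 = 32256.

32256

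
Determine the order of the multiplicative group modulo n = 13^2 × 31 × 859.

φ(4500301) = 4500301 · (1 − 1/13) · (1 − 1/31) · (1 − 1/859)
       = 4500301 · 308880/346177 = 4015440.

4015440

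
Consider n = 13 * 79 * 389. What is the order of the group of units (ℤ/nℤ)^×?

363168

φ(399503) = 399503 · (1 − 1/13) · (1 − 1/79) · (1 − 1/389)
       = 399503 · 363168/399503 = 363168.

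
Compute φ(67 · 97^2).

φ(67) = 67 − 1 = 66.
φ(97^2) = 97^2 − 97^1 = 9409 − 97 = 9312.
φ(630403) = 66 × 9312 = 614592.

614592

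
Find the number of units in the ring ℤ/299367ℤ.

181440

299367 = 3**2 * 29 * 31 * 37.
φ(299367) = 299367 · (1 − 1/3) · (1 − 1/29) · (1 − 1/31) · (1 − 1/37)
       = 299367 · 60480/99789 = 181440.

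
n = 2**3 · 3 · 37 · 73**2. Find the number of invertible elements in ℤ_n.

φ(2^3) = 2^2·(2−1) = 4·1 = 4.
φ(3) = 3 − 1 = 2.
φ(37) = 37 − 1 = 36.
φ(73^2) = 73^2 − 73^1 = 5329 − 73 = 5256.
Since φ is multiplicative, φ(4732152) = 4 · 2 · 36 · 5256 = 1513728.

1513728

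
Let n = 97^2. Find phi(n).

φ(97^2) = 97^2 − 97^1 = 9409 − 97 = 9312.

9312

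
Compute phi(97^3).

φ(912673) = 912673 · (1 − 1/97)
       = 912673 · 96/97 = 903264.

903264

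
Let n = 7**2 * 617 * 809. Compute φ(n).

φ(7^2) = 7^1·(7−1) = 7·6 = 42.
φ(617) = 617 − 1 = 616.
φ(809) = 809 − 1 = 808.
Multiply: 42 · 616 · 808 = 20904576.

20904576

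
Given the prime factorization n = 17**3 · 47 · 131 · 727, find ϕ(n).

20075003520

φ(21991270907) = 21991270907 · (1 − 1/17) · (1 − 1/47) · (1 − 1/131) · (1 − 1/727)
       = 21991270907 · 69463680/76094363 = 20075003520.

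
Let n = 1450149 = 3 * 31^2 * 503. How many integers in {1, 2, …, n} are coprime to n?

φ(3) = 3 − 1 = 2.
φ(31^2) = 31^2 − 31^1 = 961 − 31 = 930.
φ(503) = 503 − 1 = 502.
φ(1450149) = 2 × 930 × 502 = 933720.

933720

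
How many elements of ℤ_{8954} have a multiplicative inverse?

3960

Prime factorization: 8954 = 2 * 11^2 * 37.
φ(8954) = 8954 · (1 − 1/2) · (1 − 1/11) · (1 − 1/37)
       = 8954 · 360/814 = 3960.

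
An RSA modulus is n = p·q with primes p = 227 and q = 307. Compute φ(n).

φ(n) = (p − 1)(q − 1) = (227−1)(307−1) = 226·306 = 69156.

69156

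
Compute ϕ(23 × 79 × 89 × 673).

101477376

φ(23) = 23 − 1 = 22.
φ(79) = 79 − 1 = 78.
φ(89) = 89 − 1 = 88.
φ(673) = 673 − 1 = 672.
Since φ is multiplicative, φ(108832849) = 22 · 78 · 88 · 672 = 101477376.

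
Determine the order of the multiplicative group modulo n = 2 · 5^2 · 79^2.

φ(312050) = 312050 · (1 − 1/2) · (1 − 1/5) · (1 − 1/79)
       = 312050 · 312/790 = 123240.

123240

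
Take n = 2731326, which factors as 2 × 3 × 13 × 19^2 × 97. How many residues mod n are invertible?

787968

φ(2731326) = 2731326 · (1 − 1/2) · (1 − 1/3) · (1 − 1/13) · (1 − 1/19) · (1 − 1/97)
       = 2731326 · 41472/143754 = 787968.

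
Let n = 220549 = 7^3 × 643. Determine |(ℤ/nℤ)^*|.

φ(220549) = 220549 · (1 − 1/7) · (1 − 1/643)
       = 220549 · 3852/4501 = 188748.

188748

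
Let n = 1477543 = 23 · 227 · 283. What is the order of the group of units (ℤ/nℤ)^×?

1402104

φ(23) = 23 − 1 = 22.
φ(227) = 227 − 1 = 226.
φ(283) = 283 − 1 = 282.
Multiply: 22 · 226 · 282 = 1402104.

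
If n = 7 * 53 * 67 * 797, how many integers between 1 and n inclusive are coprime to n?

16391232

φ(7) = 7 − 1 = 6.
φ(53) = 53 − 1 = 52.
φ(67) = 67 − 1 = 66.
φ(797) = 797 − 1 = 796.
φ(19811029) = 6 × 52 × 66 × 796 = 16391232.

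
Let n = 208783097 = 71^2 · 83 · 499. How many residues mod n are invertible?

φ(71^2) = 71^1·(71−1) = 71·70 = 4970.
φ(83) = 83 − 1 = 82.
φ(499) = 499 − 1 = 498.
φ(208783097) = 4970 × 82 × 498 = 202954920.

202954920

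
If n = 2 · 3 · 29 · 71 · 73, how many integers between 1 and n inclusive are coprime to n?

282240

φ(2) = 2 − 1 = 1.
φ(3) = 3 − 1 = 2.
φ(29) = 29 − 1 = 28.
φ(71) = 71 − 1 = 70.
φ(73) = 73 − 1 = 72.
φ(901842) = 1 × 2 × 28 × 70 × 72 = 282240.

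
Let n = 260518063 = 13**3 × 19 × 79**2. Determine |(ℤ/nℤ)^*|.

224937648

φ(260518063) = 260518063 · (1 − 1/13) · (1 − 1/19) · (1 − 1/79)
       = 260518063 · 16848/19513 = 224937648.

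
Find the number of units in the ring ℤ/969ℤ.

576

Prime factorization: 969 = 3 * 17 * 19.
φ(969) = 969 · (1 − 1/3) · (1 − 1/17) · (1 − 1/19)
       = 969 · 576/969 = 576.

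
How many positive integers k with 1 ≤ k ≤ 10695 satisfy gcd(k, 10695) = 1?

First factor: 10695 = 3 * 5 * 23 * 31.
φ(3) = 3 − 1 = 2.
φ(5) = 5 − 1 = 4.
φ(23) = 23 − 1 = 22.
φ(31) = 31 − 1 = 30.
φ(10695) = 2 × 4 × 22 × 30 = 5280.

5280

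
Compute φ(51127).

47040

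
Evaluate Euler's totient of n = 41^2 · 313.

φ(41^2) = 41^1·(41−1) = 41·40 = 1640.
φ(313) = 313 − 1 = 312.
φ(526153) = 1640 × 312 = 511680.

511680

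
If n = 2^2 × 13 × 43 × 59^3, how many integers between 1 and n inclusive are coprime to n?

φ(2^2) = 2^1·(2−1) = 2·1 = 2.
φ(13) = 13 − 1 = 12.
φ(43) = 43 − 1 = 42.
φ(59^3) = 59^3 − 59^2 = 205379 − 3481 = 201898.
φ(459227444) = 2 × 12 × 42 × 201898 = 203513184.

203513184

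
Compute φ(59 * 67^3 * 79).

φ(1401856343) = 1401856343 · (1 − 1/59) · (1 − 1/67) · (1 − 1/79)
       = 1401856343 · 298584/312287 = 1340343576.

1340343576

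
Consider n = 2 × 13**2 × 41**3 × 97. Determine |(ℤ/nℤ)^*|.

1006986240

φ(2) = 2 − 1 = 1.
φ(13^2) = 13^2 − 13^1 = 169 − 13 = 156.
φ(41^3) = 41^2·(41−1) = 1681·40 = 67240.
φ(97) = 97 − 1 = 96.
Multiply: 1 · 156 · 67240 · 96 = 1006986240.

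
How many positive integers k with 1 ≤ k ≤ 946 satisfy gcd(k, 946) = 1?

420

Prime factorization: 946 = 2 * 11 * 43.
φ(2) = 2 − 1 = 1.
φ(11) = 11 − 1 = 10.
φ(43) = 43 − 1 = 42.
φ(946) = 1 × 10 × 42 = 420.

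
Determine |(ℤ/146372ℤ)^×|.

66528

Prime factorization: 146372 = 2**2 · 23 · 37 · 43.
φ(146372) = 146372 · (1 − 1/2) · (1 − 1/23) · (1 − 1/37) · (1 − 1/43)
       = 146372 · 33264/73186 = 66528.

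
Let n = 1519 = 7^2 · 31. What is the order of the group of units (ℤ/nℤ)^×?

1260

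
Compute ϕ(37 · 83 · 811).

2391120

φ(2490581) = 2490581 · (1 − 1/37) · (1 − 1/83) · (1 − 1/811)
       = 2490581 · 2391120/2490581 = 2391120.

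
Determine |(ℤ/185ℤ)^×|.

144

Factor 185: 185 = 5 · 37.
φ(5) = 5 − 1 = 4.
φ(37) = 37 − 1 = 36.
Multiply: 4 · 36 = 144.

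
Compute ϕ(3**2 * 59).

348

φ(3^2) = 3^1·(3−1) = 3·2 = 6.
φ(59) = 59 − 1 = 58.
Multiply: 6 · 58 = 348.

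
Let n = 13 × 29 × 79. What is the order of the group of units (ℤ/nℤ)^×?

26208

φ(29783) = 29783 · (1 − 1/13) · (1 − 1/29) · (1 − 1/79)
       = 29783 · 26208/29783 = 26208.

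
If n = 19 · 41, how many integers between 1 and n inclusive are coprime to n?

φ(19) = 19 − 1 = 18.
φ(41) = 41 − 1 = 40.
Since φ is multiplicative, φ(779) = 18 · 40 = 720.

720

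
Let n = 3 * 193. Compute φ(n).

φ(579) = 579 · (1 − 1/3) · (1 − 1/193)
       = 579 · 384/579 = 384.

384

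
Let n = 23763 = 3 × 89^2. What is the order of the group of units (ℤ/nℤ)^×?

15664

φ(3) = 3 − 1 = 2.
φ(89^2) = 89^2 − 89^1 = 7921 − 89 = 7832.
Since φ is multiplicative, φ(23763) = 2 · 7832 = 15664.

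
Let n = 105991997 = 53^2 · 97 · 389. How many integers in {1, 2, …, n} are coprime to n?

φ(105991997) = 105991997 · (1 − 1/53) · (1 − 1/97) · (1 − 1/389)
       = 105991997 · 1936896/1999849 = 102655488.

102655488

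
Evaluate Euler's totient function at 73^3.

φ(389017) = 389017 · (1 − 1/73)
       = 389017 · 72/73 = 383688.

383688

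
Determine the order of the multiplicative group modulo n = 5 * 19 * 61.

4320

φ(5795) = 5795 · (1 − 1/5) · (1 − 1/19) · (1 − 1/61)
       = 5795 · 4320/5795 = 4320.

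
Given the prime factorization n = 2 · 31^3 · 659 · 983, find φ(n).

φ(38597040854) = 38597040854 · (1 − 1/2) · (1 − 1/31) · (1 − 1/659) · (1 − 1/983)
       = 38597040854 · 19384680/40163414 = 18628677480.

18628677480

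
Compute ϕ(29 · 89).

φ(2581) = 2581 · (1 − 1/29) · (1 − 1/89)
       = 2581 · 2464/2581 = 2464.

2464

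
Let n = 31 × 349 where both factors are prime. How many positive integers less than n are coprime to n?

10440

φ(pq) = (p−1)(q−1) = 30 · 348 = 10440.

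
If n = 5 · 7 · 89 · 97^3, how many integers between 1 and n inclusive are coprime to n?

1907693568

φ(5) = 5 − 1 = 4.
φ(7) = 7 − 1 = 6.
φ(89) = 89 − 1 = 88.
φ(97^3) = 97^2·(97−1) = 9409·96 = 903264.
Since φ is multiplicative, φ(2842976395) = 4 · 6 · 88 · 903264 = 1907693568.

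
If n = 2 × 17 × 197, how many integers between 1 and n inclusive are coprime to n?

φ(2) = 2 − 1 = 1.
φ(17) = 17 − 1 = 16.
φ(197) = 197 − 1 = 196.
Multiply: 1 · 16 · 196 = 3136.

3136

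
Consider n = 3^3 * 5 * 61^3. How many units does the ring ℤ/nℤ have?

φ(3^3) = 3^3 − 3^2 = 27 − 9 = 18.
φ(5) = 5 − 1 = 4.
φ(61^3) = 61^3 − 61^2 = 226981 − 3721 = 223260.
Since φ is multiplicative, φ(30642435) = 18 · 4 · 223260 = 16074720.

16074720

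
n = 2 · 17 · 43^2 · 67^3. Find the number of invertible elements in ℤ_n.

8561133504

φ(18907766758) = 18907766758 · (1 − 1/2) · (1 − 1/17) · (1 − 1/43) · (1 − 1/67)
       = 18907766758 · 44352/97954 = 8561133504.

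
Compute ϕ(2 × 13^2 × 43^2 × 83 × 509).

φ(26402769614) = 26402769614 · (1 − 1/2) · (1 − 1/13) · (1 − 1/43) · (1 − 1/83) · (1 − 1/509)
       = 26402769614 · 20994624/47232146 = 11735994816.

11735994816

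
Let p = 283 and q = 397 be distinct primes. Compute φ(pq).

φ(n) = (p − 1)(q − 1) = (283−1)(397−1) = 282·396 = 111672.

111672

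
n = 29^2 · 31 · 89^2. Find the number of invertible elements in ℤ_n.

φ(206508391) = 206508391 · (1 − 1/29) · (1 − 1/31) · (1 − 1/89)
       = 206508391 · 73920/80011 = 190787520.

190787520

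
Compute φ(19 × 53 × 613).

572832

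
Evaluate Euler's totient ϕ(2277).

Factor 2277: 2277 = 3**2 * 11 * 23.
φ(2277) = 2277 · (1 − 1/3) · (1 − 1/11) · (1 − 1/23)
       = 2277 · 440/759 = 1320.

1320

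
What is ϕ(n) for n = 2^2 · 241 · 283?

φ(2^2) = 2^1·(2−1) = 2·1 = 2.
φ(241) = 241 − 1 = 240.
φ(283) = 283 − 1 = 282.
Multiply: 2 · 240 · 282 = 135360.

135360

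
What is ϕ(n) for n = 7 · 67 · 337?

φ(7) = 7 − 1 = 6.
φ(67) = 67 − 1 = 66.
φ(337) = 337 − 1 = 336.
Since φ is multiplicative, φ(158053) = 6 · 66 · 336 = 133056.

133056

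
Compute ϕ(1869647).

1606176

1869647 = 13**3 × 23 × 37.
φ(13^3) = 13^2·(13−1) = 169·12 = 2028.
φ(23) = 23 − 1 = 22.
φ(37) = 37 − 1 = 36.
Since φ is multiplicative, φ(1869647) = 2028 · 22 · 36 = 1606176.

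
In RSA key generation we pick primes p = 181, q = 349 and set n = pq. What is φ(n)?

62640

For distinct primes, φ(pq) = (p−1)(q−1) = 180 × 348 = 62640.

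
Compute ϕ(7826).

First factor: 7826 = 2 × 7 × 13 × 43.
φ(2) = 2 − 1 = 1.
φ(7) = 7 − 1 = 6.
φ(13) = 13 − 1 = 12.
φ(43) = 43 − 1 = 42.
Multiply: 1 · 6 · 12 · 42 = 3024.

3024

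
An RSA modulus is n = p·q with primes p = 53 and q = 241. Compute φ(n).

12480

φ(n) = (p − 1)(q − 1) = (53−1)(241−1) = 52·240 = 12480.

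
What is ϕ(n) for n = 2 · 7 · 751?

φ(10514) = 10514 · (1 − 1/2) · (1 − 1/7) · (1 − 1/751)
       = 10514 · 4500/10514 = 4500.

4500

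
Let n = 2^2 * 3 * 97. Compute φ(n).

φ(2^2) = 2^2 − 2^1 = 4 − 2 = 2.
φ(3) = 3 − 1 = 2.
φ(97) = 97 − 1 = 96.
Since φ is multiplicative, φ(1164) = 2 · 2 · 96 = 384.

384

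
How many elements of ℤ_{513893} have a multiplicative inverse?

435456

First factor: 513893 = 17 · 19 · 37 · 43.
φ(17) = 17 − 1 = 16.
φ(19) = 19 − 1 = 18.
φ(37) = 37 − 1 = 36.
φ(43) = 43 − 1 = 42.
Multiply: 16 · 18 · 36 · 42 = 435456.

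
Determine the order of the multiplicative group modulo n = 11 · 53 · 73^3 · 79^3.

φ(111819722202529) = 111819722202529 · (1 − 1/11) · (1 − 1/53) · (1 − 1/73) · (1 − 1/79)
       = 111819722202529 · 2920320/3362161 = 97124846532480.

97124846532480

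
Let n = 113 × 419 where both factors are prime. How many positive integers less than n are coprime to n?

φ(47347) = 47347 · (1 − 1/113) · (1 − 1/419)
       = 47347 · 46816/47347 = 46816.

46816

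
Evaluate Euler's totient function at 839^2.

703082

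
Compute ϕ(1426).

1426 = 2 · 23 · 31.
φ(2) = 2 − 1 = 1.
φ(23) = 23 − 1 = 22.
φ(31) = 31 − 1 = 30.
Multiply: 1 · 22 · 30 = 660.

660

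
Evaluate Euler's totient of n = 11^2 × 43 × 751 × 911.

φ(3559689683) = 3559689683 · (1 − 1/11) · (1 − 1/43) · (1 − 1/751) · (1 − 1/911)
       = 3559689683 · 286650000/323608153 = 3153150000.

3153150000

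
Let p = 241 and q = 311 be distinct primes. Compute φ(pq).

74400

For distinct primes, φ(pq) = (p−1)(q−1) = 240 × 310 = 74400.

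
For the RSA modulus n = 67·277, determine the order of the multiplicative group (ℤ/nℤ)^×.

φ(n) = (p − 1)(q − 1) = (67−1)(277−1) = 66·276 = 18216.

18216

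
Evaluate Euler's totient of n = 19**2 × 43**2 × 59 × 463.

φ(19^2) = 19^2 − 19^1 = 361 − 19 = 342.
φ(43^2) = 43^2 − 43^1 = 1849 − 43 = 1806.
φ(59) = 59 − 1 = 58.
φ(463) = 463 − 1 = 462.
Since φ is multiplicative, φ(18233797013) = 342 · 1806 · 58 · 462 = 16550602992.

16550602992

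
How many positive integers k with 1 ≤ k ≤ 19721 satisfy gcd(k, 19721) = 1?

17280

Prime factorization: 19721 = 13 · 37 · 41.
φ(13) = 13 − 1 = 12.
φ(37) = 37 − 1 = 36.
φ(41) = 41 − 1 = 40.
Since φ is multiplicative, φ(19721) = 12 · 36 · 40 = 17280.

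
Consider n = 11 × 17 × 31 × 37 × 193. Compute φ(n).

33177600

φ(11) = 11 − 1 = 10.
φ(17) = 17 − 1 = 16.
φ(31) = 31 − 1 = 30.
φ(37) = 37 − 1 = 36.
φ(193) = 193 − 1 = 192.
Multiply: 10 · 16 · 30 · 36 · 192 = 33177600.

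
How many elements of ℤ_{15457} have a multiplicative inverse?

Factor 15457: 15457 = 13 · 29 · 41.
φ(15457) = 15457 · (1 − 1/13) · (1 − 1/29) · (1 − 1/41)
       = 15457 · 13440/15457 = 13440.

13440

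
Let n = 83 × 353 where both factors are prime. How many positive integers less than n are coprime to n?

28864

For distinct primes, φ(pq) = (p−1)(q−1) = 82 × 352 = 28864.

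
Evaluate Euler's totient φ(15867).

Factor 15867: 15867 = 3^2 × 41 × 43.
φ(15867) = 15867 · (1 − 1/3) · (1 − 1/41) · (1 − 1/43)
       = 15867 · 3360/5289 = 10080.

10080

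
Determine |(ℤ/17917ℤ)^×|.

15840

17917 = 19 × 23 × 41.
φ(19) = 19 − 1 = 18.
φ(23) = 23 − 1 = 22.
φ(41) = 41 − 1 = 40.
Multiply: 18 · 22 · 40 = 15840.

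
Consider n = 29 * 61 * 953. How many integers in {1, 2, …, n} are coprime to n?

1599360

φ(29) = 29 − 1 = 28.
φ(61) = 61 − 1 = 60.
φ(953) = 953 − 1 = 952.
Since φ is multiplicative, φ(1685857) = 28 · 60 · 952 = 1599360.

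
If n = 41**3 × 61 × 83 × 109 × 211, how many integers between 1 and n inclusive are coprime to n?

φ(8025432581977) = 8025432581977 · (1 − 1/41) · (1 − 1/61) · (1 − 1/83) · (1 − 1/109) · (1 − 1/211)
       = 8025432581977 · 4463424000/4774201417 = 7503015744000.

7503015744000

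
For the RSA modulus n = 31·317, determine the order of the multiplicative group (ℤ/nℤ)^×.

9480

For distinct primes, φ(pq) = (p−1)(q−1) = 30 × 316 = 9480.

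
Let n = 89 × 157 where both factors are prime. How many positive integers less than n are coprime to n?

13728

φ(89) = 89 − 1 = 88.
φ(157) = 157 − 1 = 156.
Multiply: 88 · 156 = 13728.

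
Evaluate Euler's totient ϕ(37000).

37000 = 2**3 · 5**3 · 37.
φ(37000) = 37000 · (1 − 1/2) · (1 − 1/5) · (1 − 1/37)
       = 37000 · 144/370 = 14400.

14400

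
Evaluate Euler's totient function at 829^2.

686412

φ(829^2) = 829^2 − 829^1 = 687241 − 829 = 686412.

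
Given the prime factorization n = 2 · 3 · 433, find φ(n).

φ(2) = 2 − 1 = 1.
φ(3) = 3 − 1 = 2.
φ(433) = 433 − 1 = 432.
Multiply: 1 · 2 · 432 = 864.

864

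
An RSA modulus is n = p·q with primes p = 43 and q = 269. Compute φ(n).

11256

φ(n) = (p − 1)(q − 1) = (43−1)(269−1) = 42·268 = 11256.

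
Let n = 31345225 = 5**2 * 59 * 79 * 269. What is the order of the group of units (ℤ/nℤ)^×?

24248640

φ(5^2) = 5^2 − 5^1 = 25 − 5 = 20.
φ(59) = 59 − 1 = 58.
φ(79) = 79 − 1 = 78.
φ(269) = 269 − 1 = 268.
Multiply: 20 · 58 · 78 · 268 = 24248640.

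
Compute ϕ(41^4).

φ(41^4) = 41^4 − 41^3 = 2825761 − 68921 = 2756840.

2756840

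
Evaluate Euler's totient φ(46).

22

46 = 2 * 23.
φ(46) = 46 · (1 − 1/2) · (1 − 1/23)
       = 46 · 22/46 = 22.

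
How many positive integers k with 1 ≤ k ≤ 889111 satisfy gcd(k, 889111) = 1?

776160

First factor: 889111 = 23 · 29 · 31 · 43.
φ(889111) = 889111 · (1 − 1/23) · (1 − 1/29) · (1 − 1/31) · (1 − 1/43)
       = 889111 · 776160/889111 = 776160.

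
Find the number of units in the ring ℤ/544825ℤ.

388800

First factor: 544825 = 5**2 · 19 · 31 · 37.
φ(5^2) = 5^1·(5−1) = 5·4 = 20.
φ(19) = 19 − 1 = 18.
φ(31) = 31 − 1 = 30.
φ(37) = 37 − 1 = 36.
Multiply: 20 · 18 · 30 · 36 = 388800.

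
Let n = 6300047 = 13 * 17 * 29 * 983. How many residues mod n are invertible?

φ(13) = 13 − 1 = 12.
φ(17) = 17 − 1 = 16.
φ(29) = 29 − 1 = 28.
φ(983) = 983 − 1 = 982.
Since φ is multiplicative, φ(6300047) = 12 · 16 · 28 · 982 = 5279232.

5279232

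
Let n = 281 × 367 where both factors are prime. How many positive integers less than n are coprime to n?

φ(281) = 281 − 1 = 280.
φ(367) = 367 − 1 = 366.
Multiply: 280 · 366 = 102480.

102480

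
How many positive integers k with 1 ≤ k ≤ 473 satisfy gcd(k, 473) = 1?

First factor: 473 = 11 * 43.
φ(11) = 11 − 1 = 10.
φ(43) = 43 − 1 = 42.
φ(473) = 10 × 42 = 420.

420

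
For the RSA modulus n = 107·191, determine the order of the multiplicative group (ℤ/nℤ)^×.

φ(n) = (p − 1)(q − 1) = (107−1)(191−1) = 106·190 = 20140.

20140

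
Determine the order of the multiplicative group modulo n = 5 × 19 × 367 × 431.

11331360

φ(15026815) = 15026815 · (1 − 1/5) · (1 − 1/19) · (1 − 1/367) · (1 − 1/431)
       = 15026815 · 11331360/15026815 = 11331360.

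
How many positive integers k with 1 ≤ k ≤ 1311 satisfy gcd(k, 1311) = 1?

792

First factor: 1311 = 3 * 19 * 23.
φ(1311) = 1311 · (1 − 1/3) · (1 − 1/19) · (1 − 1/23)
       = 1311 · 792/1311 = 792.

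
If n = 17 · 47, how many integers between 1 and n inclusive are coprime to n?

736

φ(799) = 799 · (1 − 1/17) · (1 − 1/47)
       = 799 · 736/799 = 736.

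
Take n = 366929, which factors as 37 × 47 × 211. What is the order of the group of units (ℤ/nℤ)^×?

φ(37) = 37 − 1 = 36.
φ(47) = 47 − 1 = 46.
φ(211) = 211 − 1 = 210.
Since φ is multiplicative, φ(366929) = 36 · 46 · 210 = 347760.

347760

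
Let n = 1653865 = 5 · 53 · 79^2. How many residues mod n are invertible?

φ(5) = 5 − 1 = 4.
φ(53) = 53 − 1 = 52.
φ(79^2) = 79^1·(79−1) = 79·78 = 6162.
Multiply: 4 · 52 · 6162 = 1281696.

1281696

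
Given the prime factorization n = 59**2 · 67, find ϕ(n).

φ(59^2) = 59^1·(59−1) = 59·58 = 3422.
φ(67) = 67 − 1 = 66.
Since φ is multiplicative, φ(233227) = 3422 · 66 = 225852.

225852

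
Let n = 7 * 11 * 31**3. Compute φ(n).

1729800

φ(2293907) = 2293907 · (1 − 1/7) · (1 − 1/11) · (1 − 1/31)
       = 2293907 · 1800/2387 = 1729800.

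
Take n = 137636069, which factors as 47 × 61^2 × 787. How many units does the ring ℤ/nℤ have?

φ(137636069) = 137636069 · (1 − 1/47) · (1 − 1/61) · (1 − 1/787)
       = 137636069 · 2169360/2256329 = 132330960.

132330960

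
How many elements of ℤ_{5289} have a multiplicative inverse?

3360

5289 = 3 * 41 * 43.
φ(3) = 3 − 1 = 2.
φ(41) = 41 − 1 = 40.
φ(43) = 43 − 1 = 42.
φ(5289) = 2 × 40 × 42 = 3360.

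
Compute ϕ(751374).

Prime factorization: 751374 = 2 · 3^2 · 13^3 · 19.
φ(751374) = 751374 · (1 − 1/2) · (1 − 1/3) · (1 − 1/13) · (1 − 1/19)
       = 751374 · 432/1482 = 219024.

219024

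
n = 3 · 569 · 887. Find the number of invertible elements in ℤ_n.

1006496

φ(1514109) = 1514109 · (1 − 1/3) · (1 − 1/569) · (1 − 1/887)
       = 1514109 · 1006496/1514109 = 1006496.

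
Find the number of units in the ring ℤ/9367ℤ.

8064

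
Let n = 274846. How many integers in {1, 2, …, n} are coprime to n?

Factor 274846: 274846 = 2 * 11 * 13 * 31^2.
φ(274846) = 274846 · (1 − 1/2) · (1 − 1/11) · (1 − 1/13) · (1 − 1/31)
       = 274846 · 3600/8866 = 111600.

111600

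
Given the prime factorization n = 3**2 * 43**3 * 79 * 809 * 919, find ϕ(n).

26957902398336

φ(3^2) = 3^2 − 3^1 = 9 − 3 = 6.
φ(43^3) = 43^3 − 43^2 = 79507 − 1849 = 77658.
φ(79) = 79 − 1 = 78.
φ(809) = 809 − 1 = 808.
φ(919) = 919 − 1 = 918.
φ(42028026794667) = 6 × 77658 × 78 × 808 × 918 = 26957902398336.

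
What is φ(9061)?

7680

First factor: 9061 = 13 * 17 * 41.
φ(9061) = 9061 · (1 − 1/13) · (1 − 1/17) · (1 − 1/41)
       = 9061 · 7680/9061 = 7680.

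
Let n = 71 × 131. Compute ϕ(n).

φ(9301) = 9301 · (1 − 1/71) · (1 − 1/131)
       = 9301 · 9100/9301 = 9100.

9100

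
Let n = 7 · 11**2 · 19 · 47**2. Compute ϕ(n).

25684560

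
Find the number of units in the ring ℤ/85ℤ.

64

85 = 5 * 17.
φ(5) = 5 − 1 = 4.
φ(17) = 17 − 1 = 16.
Multiply: 4 · 16 = 64.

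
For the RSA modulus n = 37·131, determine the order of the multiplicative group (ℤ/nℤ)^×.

φ(4847) = 4847 · (1 − 1/37) · (1 − 1/131)
       = 4847 · 4680/4847 = 4680.

4680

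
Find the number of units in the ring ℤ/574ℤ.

240

Factor 574: 574 = 2 · 7 · 41.
φ(574) = 574 · (1 − 1/2) · (1 − 1/7) · (1 − 1/41)
       = 574 · 240/574 = 240.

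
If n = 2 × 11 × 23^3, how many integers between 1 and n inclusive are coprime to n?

φ(2) = 2 − 1 = 1.
φ(11) = 11 − 1 = 10.
φ(23^3) = 23^3 − 23^2 = 12167 − 529 = 11638.
Since φ is multiplicative, φ(267674) = 1 · 10 · 11638 = 116380.

116380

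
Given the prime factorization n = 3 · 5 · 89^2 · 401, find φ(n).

φ(47644815) = 47644815 · (1 − 1/3) · (1 − 1/5) · (1 − 1/89) · (1 − 1/401)
       = 47644815 · 281600/535335 = 25062400.

25062400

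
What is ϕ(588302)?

232320

588302 = 2 * 11**3 * 13 * 17.
φ(588302) = 588302 · (1 − 1/2) · (1 − 1/11) · (1 − 1/13) · (1 − 1/17)
       = 588302 · 1920/4862 = 232320.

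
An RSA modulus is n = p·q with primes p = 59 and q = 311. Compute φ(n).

17980

For distinct primes, φ(pq) = (p−1)(q−1) = 58 × 310 = 17980.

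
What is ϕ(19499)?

First factor: 19499 = 17 × 31 × 37.
φ(19499) = 19499 · (1 − 1/17) · (1 − 1/31) · (1 − 1/37)
       = 19499 · 17280/19499 = 17280.

17280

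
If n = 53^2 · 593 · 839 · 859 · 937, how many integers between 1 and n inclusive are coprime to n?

1098014499698688

φ(53^2) = 53^1·(53−1) = 53·52 = 2756.
φ(593) = 593 − 1 = 592.
φ(839) = 839 − 1 = 838.
φ(859) = 859 − 1 = 858.
φ(937) = 937 − 1 = 936.
Since φ is multiplicative, φ(1124866927373869) = 2756 · 592 · 838 · 858 · 936 = 1098014499698688.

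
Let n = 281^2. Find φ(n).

78680

φ(281^2) = 281^1·(281−1) = 281·280 = 78680.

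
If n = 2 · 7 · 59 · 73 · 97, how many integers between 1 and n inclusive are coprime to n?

2405376

φ(2) = 2 − 1 = 1.
φ(7) = 7 − 1 = 6.
φ(59) = 59 − 1 = 58.
φ(73) = 73 − 1 = 72.
φ(97) = 97 − 1 = 96.
φ(5848906) = 1 × 6 × 58 × 72 × 96 = 2405376.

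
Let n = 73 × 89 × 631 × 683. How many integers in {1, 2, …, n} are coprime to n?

2722325760

φ(73) = 73 − 1 = 72.
φ(89) = 89 − 1 = 88.
φ(631) = 631 − 1 = 630.
φ(683) = 683 − 1 = 682.
Multiply: 72 · 88 · 630 · 682 = 2722325760.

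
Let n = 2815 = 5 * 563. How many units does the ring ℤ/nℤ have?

2248

φ(2815) = 2815 · (1 − 1/5) · (1 − 1/563)
       = 2815 · 2248/2815 = 2248.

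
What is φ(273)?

273 = 3 · 7 · 13.
φ(273) = 273 · (1 − 1/3) · (1 − 1/7) · (1 − 1/13)
       = 273 · 144/273 = 144.

144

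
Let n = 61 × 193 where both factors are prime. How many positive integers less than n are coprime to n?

11520

φ(n) = (p − 1)(q − 1) = (61−1)(193−1) = 60·192 = 11520.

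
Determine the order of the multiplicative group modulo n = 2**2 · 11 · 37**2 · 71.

φ(4276756) = 4276756 · (1 − 1/2) · (1 − 1/11) · (1 − 1/37) · (1 − 1/71)
       = 4276756 · 25200/57794 = 1864800.

1864800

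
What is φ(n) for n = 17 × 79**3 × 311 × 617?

φ(1608332168081) = 1608332168081 · (1 − 1/17) · (1 − 1/79) · (1 − 1/311) · (1 − 1/617)
       = 1608332168081 · 238318080/257704241 = 1487343137280.

1487343137280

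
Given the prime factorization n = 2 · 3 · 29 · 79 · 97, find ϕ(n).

419328

φ(1333362) = 1333362 · (1 − 1/2) · (1 − 1/3) · (1 − 1/29) · (1 − 1/79) · (1 − 1/97)
       = 1333362 · 419328/1333362 = 419328.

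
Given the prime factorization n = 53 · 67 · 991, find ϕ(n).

3397680

φ(53) = 53 − 1 = 52.
φ(67) = 67 − 1 = 66.
φ(991) = 991 − 1 = 990.
Multiply: 52 · 66 · 990 = 3397680.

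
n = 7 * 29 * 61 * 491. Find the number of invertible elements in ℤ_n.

4939200

φ(6080053) = 6080053 · (1 − 1/7) · (1 − 1/29) · (1 − 1/61) · (1 − 1/491)
       = 6080053 · 4939200/6080053 = 4939200.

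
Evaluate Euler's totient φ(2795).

2016

Prime factorization: 2795 = 5 × 13 × 43.
φ(5) = 5 − 1 = 4.
φ(13) = 13 − 1 = 12.
φ(43) = 43 − 1 = 42.
Multiply: 4 · 12 · 42 = 2016.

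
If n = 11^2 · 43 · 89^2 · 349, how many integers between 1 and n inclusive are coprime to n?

12591976320

φ(11^2) = 11^2 − 11^1 = 121 − 11 = 110.
φ(43) = 43 − 1 = 42.
φ(89^2) = 89^1·(89−1) = 89·88 = 7832.
φ(349) = 349 − 1 = 348.
φ(14383324087) = 110 × 42 × 7832 × 348 = 12591976320.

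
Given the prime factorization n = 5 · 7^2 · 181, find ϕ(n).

φ(5) = 5 − 1 = 4.
φ(7^2) = 7^2 − 7^1 = 49 − 7 = 42.
φ(181) = 181 − 1 = 180.
Since φ is multiplicative, φ(44345) = 4 · 42 · 180 = 30240.

30240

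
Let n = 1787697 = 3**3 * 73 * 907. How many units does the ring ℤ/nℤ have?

1174176

φ(3^3) = 3^3 − 3^2 = 27 − 9 = 18.
φ(73) = 73 − 1 = 72.
φ(907) = 907 − 1 = 906.
Since φ is multiplicative, φ(1787697) = 18 · 72 · 906 = 1174176.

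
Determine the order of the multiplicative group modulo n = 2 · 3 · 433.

864

φ(2) = 2 − 1 = 1.
φ(3) = 3 − 1 = 2.
φ(433) = 433 − 1 = 432.
Since φ is multiplicative, φ(2598) = 1 · 2 · 432 = 864.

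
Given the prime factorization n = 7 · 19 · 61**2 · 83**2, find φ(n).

φ(7) = 7 − 1 = 6.
φ(19) = 19 − 1 = 18.
φ(61^2) = 61^2 − 61^1 = 3721 − 61 = 3660.
φ(83^2) = 83^1·(83−1) = 83·82 = 6806.
φ(3409317877) = 6 × 18 × 3660 × 6806 = 2690275680.

2690275680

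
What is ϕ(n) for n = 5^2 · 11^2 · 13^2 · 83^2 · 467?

φ(1644694154675) = 1644694154675 · (1 − 1/5) · (1 − 1/11) · (1 − 1/13) · (1 − 1/83) · (1 − 1/467)
       = 1644694154675 · 18341760/27714115 = 1088491747200.

1088491747200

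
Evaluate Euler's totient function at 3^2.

φ(3^2) = 3^2 − 3^1 = 9 − 3 = 6.

6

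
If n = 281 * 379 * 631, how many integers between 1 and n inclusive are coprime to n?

66679200

φ(67200869) = 67200869 · (1 − 1/281) · (1 − 1/379) · (1 − 1/631)
       = 67200869 · 66679200/67200869 = 66679200.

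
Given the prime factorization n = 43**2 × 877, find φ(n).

1582056

φ(1621573) = 1621573 · (1 − 1/43) · (1 − 1/877)
       = 1621573 · 36792/37711 = 1582056.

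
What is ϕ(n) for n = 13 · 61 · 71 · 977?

φ(55008031) = 55008031 · (1 − 1/13) · (1 − 1/61) · (1 − 1/71) · (1 − 1/977)
       = 55008031 · 49190400/55008031 = 49190400.

49190400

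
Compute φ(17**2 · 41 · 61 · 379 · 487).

119924582400

φ(17^2) = 17^2 − 17^1 = 289 − 17 = 272.
φ(41) = 41 − 1 = 40.
φ(61) = 61 − 1 = 60.
φ(379) = 379 − 1 = 378.
φ(487) = 487 − 1 = 486.
Multiply: 272 · 40 · 60 · 378 · 486 = 119924582400.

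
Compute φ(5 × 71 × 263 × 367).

φ(5) = 5 − 1 = 4.
φ(71) = 71 − 1 = 70.
φ(263) = 263 − 1 = 262.
φ(367) = 367 − 1 = 366.
Multiply: 4 · 70 · 262 · 366 = 26849760.

26849760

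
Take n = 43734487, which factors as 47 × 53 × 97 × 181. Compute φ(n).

φ(47) = 47 − 1 = 46.
φ(53) = 53 − 1 = 52.
φ(97) = 97 − 1 = 96.
φ(181) = 181 − 1 = 180.
Multiply: 46 · 52 · 96 · 180 = 41333760.

41333760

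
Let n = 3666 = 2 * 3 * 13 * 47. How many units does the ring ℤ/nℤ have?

1104

φ(2) = 2 − 1 = 1.
φ(3) = 3 − 1 = 2.
φ(13) = 13 − 1 = 12.
φ(47) = 47 − 1 = 46.
Multiply: 1 · 2 · 12 · 46 = 1104.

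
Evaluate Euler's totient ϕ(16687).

14400

First factor: 16687 = 11 * 37 * 41.
φ(16687) = 16687 · (1 − 1/11) · (1 − 1/37) · (1 − 1/41)
       = 16687 · 14400/16687 = 14400.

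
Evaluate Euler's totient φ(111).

Prime factorization: 111 = 3 · 37.
φ(111) = 111 · (1 − 1/3) · (1 − 1/37)
       = 111 · 72/111 = 72.

72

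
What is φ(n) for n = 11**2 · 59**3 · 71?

φ(1764410989) = 1764410989 · (1 − 1/11) · (1 − 1/59) · (1 − 1/71)
       = 1764410989 · 40600/46079 = 1554614600.

1554614600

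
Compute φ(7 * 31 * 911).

163800

φ(7) = 7 − 1 = 6.
φ(31) = 31 − 1 = 30.
φ(911) = 911 − 1 = 910.
Multiply: 6 · 30 · 910 = 163800.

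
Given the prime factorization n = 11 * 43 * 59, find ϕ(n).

24360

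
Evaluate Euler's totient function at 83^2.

φ(6889) = 6889 · (1 − 1/83)
       = 6889 · 82/83 = 6806.

6806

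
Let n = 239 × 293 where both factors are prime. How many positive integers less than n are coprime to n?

For distinct primes, φ(pq) = (p−1)(q−1) = 238 × 292 = 69496.

69496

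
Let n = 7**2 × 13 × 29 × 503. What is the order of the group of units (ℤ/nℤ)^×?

7084224

φ(9291919) = 9291919 · (1 − 1/7) · (1 − 1/13) · (1 − 1/29) · (1 − 1/503)
       = 9291919 · 1012032/1327417 = 7084224.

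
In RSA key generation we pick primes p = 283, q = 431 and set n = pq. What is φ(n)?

φ(pq) = (p−1)(q−1) = 282 · 430 = 121260.

121260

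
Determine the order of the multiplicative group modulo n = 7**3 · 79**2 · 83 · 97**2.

1383330154752

φ(1671744347861) = 1671744347861 · (1 − 1/7) · (1 − 1/79) · (1 − 1/83) · (1 − 1/97)
       = 1671744347861 · 3684096/4452203 = 1383330154752.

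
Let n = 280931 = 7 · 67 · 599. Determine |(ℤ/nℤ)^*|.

φ(280931) = 280931 · (1 − 1/7) · (1 − 1/67) · (1 − 1/599)
       = 280931 · 236808/280931 = 236808.

236808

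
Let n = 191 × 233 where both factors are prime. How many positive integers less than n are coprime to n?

44080

φ(44503) = 44503 · (1 − 1/191) · (1 − 1/233)
       = 44503 · 44080/44503 = 44080.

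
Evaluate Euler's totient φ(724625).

480000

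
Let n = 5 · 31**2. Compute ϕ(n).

3720

φ(5) = 5 − 1 = 4.
φ(31^2) = 31^2 − 31^1 = 961 − 31 = 930.
Since φ is multiplicative, φ(4805) = 4 · 930 = 3720.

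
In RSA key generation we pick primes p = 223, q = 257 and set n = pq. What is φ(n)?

For distinct primes, φ(pq) = (p−1)(q−1) = 222 × 256 = 56832.

56832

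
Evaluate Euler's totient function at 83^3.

φ(83^3) = 83^3 − 83^2 = 571787 − 6889 = 564898.

564898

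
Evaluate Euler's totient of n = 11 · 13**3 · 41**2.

33259200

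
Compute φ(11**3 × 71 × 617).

52175200

φ(11^3) = 11^2·(11−1) = 121·10 = 1210.
φ(71) = 71 − 1 = 70.
φ(617) = 617 − 1 = 616.
Multiply: 1210 · 70 · 616 = 52175200.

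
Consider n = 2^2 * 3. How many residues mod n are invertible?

4

φ(2^2) = 2^2 − 2^1 = 4 − 2 = 2.
φ(3) = 3 − 1 = 2.
Multiply: 2 · 2 = 4.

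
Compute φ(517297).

Prime factorization: 517297 = 11 · 31 · 37 · 41.
φ(11) = 11 − 1 = 10.
φ(31) = 31 − 1 = 30.
φ(37) = 37 − 1 = 36.
φ(41) = 41 − 1 = 40.
φ(517297) = 10 × 30 × 36 × 40 = 432000.

432000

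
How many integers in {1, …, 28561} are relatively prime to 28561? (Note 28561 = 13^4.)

φ(13^4) = 13^3·(13−1) = 2197·12 = 26364.

26364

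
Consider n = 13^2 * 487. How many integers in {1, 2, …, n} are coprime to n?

75816

φ(82303) = 82303 · (1 − 1/13) · (1 − 1/487)
       = 82303 · 5832/6331 = 75816.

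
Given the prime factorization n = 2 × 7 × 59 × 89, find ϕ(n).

φ(2) = 2 − 1 = 1.
φ(7) = 7 − 1 = 6.
φ(59) = 59 − 1 = 58.
φ(89) = 89 − 1 = 88.
φ(73514) = 1 × 6 × 58 × 88 = 30624.

30624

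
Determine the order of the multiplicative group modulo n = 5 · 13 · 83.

φ(5) = 5 − 1 = 4.
φ(13) = 13 − 1 = 12.
φ(83) = 83 − 1 = 82.
Multiply: 4 · 12 · 82 = 3936.

3936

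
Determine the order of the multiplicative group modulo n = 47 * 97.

4416

φ(4559) = 4559 · (1 − 1/47) · (1 − 1/97)
       = 4559 · 4416/4559 = 4416.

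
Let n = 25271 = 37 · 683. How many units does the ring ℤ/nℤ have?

24552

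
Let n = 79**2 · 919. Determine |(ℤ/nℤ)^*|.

φ(5735479) = 5735479 · (1 − 1/79) · (1 − 1/919)
       = 5735479 · 71604/72601 = 5656716.

5656716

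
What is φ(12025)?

Factor 12025: 12025 = 5^2 · 13 · 37.
φ(5^2) = 5^2 − 5^1 = 25 − 5 = 20.
φ(13) = 13 − 1 = 12.
φ(37) = 37 − 1 = 36.
Multiply: 20 · 12 · 36 = 8640.

8640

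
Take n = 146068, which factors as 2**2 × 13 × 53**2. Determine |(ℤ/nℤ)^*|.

φ(2^2) = 2^1·(2−1) = 2·1 = 2.
φ(13) = 13 − 1 = 12.
φ(53^2) = 53^2 − 53^1 = 2809 − 53 = 2756.
φ(146068) = 2 × 12 × 2756 = 66144.

66144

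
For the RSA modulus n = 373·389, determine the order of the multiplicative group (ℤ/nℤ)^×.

144336

φ(pq) = (p−1)(q−1) = 372 · 388 = 144336.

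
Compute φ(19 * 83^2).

122508

φ(130891) = 130891 · (1 − 1/19) · (1 − 1/83)
       = 130891 · 1476/1577 = 122508.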